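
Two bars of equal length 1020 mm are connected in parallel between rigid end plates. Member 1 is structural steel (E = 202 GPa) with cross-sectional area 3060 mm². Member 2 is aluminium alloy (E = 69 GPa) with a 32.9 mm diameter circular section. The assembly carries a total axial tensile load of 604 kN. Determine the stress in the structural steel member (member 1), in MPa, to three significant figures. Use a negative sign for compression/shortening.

180 MPa

A_2 = 850.1 mm².
Equal strain + equilibrium ⇒ each member carries load in proportion to AE: A₁E₁ = 618100000 N, A₂E₂ = 58660000 N, ΣAE = 676800000 N.
σ₁ = P·E₁/ΣAE = 604000·202000/676800000 = 180.3 MPa.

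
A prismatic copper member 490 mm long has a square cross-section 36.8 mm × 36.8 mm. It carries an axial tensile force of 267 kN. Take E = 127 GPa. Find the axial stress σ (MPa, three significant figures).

197 MPa

A = 1354 mm².
σ = N/A = 267000/1354 = 197.2 MPa.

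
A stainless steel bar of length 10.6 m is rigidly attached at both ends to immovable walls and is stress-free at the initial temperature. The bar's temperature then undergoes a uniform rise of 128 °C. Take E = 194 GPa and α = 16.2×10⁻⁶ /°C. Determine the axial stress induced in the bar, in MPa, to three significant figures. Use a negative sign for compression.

-402 MPa

Free thermal expansion αLΔT = 16.2e-6 · 10600 · 128 = 21.98 mm.
The walls impose strain ε = −(21.98)/10600 = -2.0736e-03; σ = Eε = 194000 · -2.0736e-03 = -402.3 MPa.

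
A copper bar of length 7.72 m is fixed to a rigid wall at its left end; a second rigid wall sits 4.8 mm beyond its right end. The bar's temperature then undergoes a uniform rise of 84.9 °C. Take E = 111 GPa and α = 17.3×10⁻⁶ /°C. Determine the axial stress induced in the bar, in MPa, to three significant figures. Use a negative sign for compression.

-94.0 MPa

Free thermal expansion αLΔT = 17.3e-6 · 7720 · 84.9 = 11.34 mm.
The walls engage after the gap closes; constrained expansion = 11.34 − 4.8 = 6.539 mm.
The walls impose strain ε = −(6.539)/7720 = -8.4701e-04; σ = Eε = 111000 · -8.4701e-04 = -94.02 MPa.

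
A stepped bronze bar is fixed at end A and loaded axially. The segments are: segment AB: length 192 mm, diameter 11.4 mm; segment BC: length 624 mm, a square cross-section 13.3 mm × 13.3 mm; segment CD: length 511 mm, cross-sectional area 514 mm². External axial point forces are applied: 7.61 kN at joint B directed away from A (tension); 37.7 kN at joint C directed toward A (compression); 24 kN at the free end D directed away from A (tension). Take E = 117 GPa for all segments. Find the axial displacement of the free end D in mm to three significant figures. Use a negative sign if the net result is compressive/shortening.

-0.307 mm

Internal axial forces (sectioning from the free end, tension +): N_CD = 24 kN, N_BC = -13.7 kN, N_AB = -6.09 kN.
A_AB = 102.1 mm².
A_BC = 176.9 mm².
δ_AB = -6090·192/(102.1·117000) = -0.09791 mm
δ_BC = -13700·624/(176.9·117000) = -0.4131 mm
δ_CD = 24000·511/(514·117000) = 0.2039 mm
δ = Σδ_i = -0.307 mm.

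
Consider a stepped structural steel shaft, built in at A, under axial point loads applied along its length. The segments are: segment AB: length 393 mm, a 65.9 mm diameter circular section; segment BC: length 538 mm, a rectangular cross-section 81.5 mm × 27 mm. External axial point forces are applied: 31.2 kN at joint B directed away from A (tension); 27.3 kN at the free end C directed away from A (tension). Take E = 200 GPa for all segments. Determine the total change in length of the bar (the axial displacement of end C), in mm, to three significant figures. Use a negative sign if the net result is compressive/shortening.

Internal axial forces (sectioning from the free end, tension +): N_BC = 27.3 kN, N_AB = 58.5 kN.
A_AB = 3411 mm².
A_BC = 2200 mm².
δ_AB = 58500·393/(3411·200000) = 0.0337 mm
δ_BC = 27300·538/(2200·200000) = 0.03337 mm
δ = Σδ_i = 0.06708 mm.

0.0671 mm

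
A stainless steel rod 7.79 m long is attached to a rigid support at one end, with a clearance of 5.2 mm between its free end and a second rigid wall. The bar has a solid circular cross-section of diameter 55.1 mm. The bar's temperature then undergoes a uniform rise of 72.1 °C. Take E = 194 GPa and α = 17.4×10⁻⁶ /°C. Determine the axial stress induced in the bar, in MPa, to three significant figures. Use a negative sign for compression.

Free thermal expansion αLΔT = 17.4e-6 · 7790 · 72.1 = 9.773 mm.
The walls engage after the gap closes; constrained expansion = 9.773 − 5.2 = 4.573 mm.
The walls impose strain ε = −(4.573)/7790 = -5.8702e-04; σ = Eε = 194000 · -5.8702e-04 = -113.9 MPa.

-114 MPa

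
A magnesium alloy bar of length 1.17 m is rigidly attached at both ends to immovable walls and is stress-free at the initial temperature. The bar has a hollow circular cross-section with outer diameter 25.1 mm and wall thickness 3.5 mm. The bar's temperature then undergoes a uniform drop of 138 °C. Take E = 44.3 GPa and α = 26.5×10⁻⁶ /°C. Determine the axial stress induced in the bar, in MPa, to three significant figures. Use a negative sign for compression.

Free thermal expansion αLΔT = 26.5e-6 · 1170 · -138 = -4.279 mm.
The walls impose strain ε = −(-4.279)/1170 = 3.6570e-03; σ = Eε = 44300 · 3.6570e-03 = 162 MPa.

162 MPa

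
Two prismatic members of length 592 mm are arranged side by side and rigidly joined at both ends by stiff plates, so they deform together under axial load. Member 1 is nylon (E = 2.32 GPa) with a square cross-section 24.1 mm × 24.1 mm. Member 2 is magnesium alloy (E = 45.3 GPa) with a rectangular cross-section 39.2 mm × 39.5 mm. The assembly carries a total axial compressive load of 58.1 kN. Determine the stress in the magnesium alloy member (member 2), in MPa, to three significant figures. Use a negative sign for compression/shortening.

A_1 = 580.8 mm².
A_2 = 1548 mm².
Equal strain + equilibrium ⇒ each member carries load in proportion to AE: A₁E₁ = 1347000 N, A₂E₂ = 70140000 N, ΣAE = 71490000 N.
σ₂ = P·E₂/ΣAE = -58100·45300/71490000 = -36.82 MPa.

-36.8 MPa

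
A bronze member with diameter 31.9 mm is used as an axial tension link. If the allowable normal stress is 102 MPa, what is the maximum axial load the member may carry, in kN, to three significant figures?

A = 799.2 mm².
P_max = σ_allow · A = 102 · 799.2 = 81520 N = 81.52 kN.

81.5 kN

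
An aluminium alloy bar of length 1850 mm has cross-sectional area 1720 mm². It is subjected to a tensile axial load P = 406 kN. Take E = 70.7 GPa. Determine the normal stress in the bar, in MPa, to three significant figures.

236 MPa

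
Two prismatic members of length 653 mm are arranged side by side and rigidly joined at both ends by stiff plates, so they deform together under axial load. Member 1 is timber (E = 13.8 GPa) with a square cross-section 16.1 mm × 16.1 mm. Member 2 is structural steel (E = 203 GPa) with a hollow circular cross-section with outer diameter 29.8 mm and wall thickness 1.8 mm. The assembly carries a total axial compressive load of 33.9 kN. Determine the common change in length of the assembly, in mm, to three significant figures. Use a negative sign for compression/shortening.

A_1 = 259.2 mm².
A_2 = 158.3 mm².
Equal strain + equilibrium ⇒ each member carries load in proportion to AE: A₁E₁ = 3577000 N, A₂E₂ = 32140000 N, ΣAE = 35720000 N.
δ = PL/ΣAE = -33900·653/35720000 = -0.6197 mm.

-0.620 mm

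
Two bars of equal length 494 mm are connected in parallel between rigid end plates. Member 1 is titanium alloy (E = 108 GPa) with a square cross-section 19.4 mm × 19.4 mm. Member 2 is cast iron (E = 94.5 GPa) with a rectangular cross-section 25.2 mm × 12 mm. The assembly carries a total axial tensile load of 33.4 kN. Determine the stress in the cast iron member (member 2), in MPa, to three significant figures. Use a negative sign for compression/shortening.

A_1 = 376.4 mm².
A_2 = 302.4 mm².
Equal strain + equilibrium ⇒ each member carries load in proportion to AE: A₁E₁ = 40650000 N, A₂E₂ = 28580000 N, ΣAE = 69220000 N.
σ₂ = P·E₂/ΣAE = 33400·94500/69220000 = 45.6 MPa.

45.6 MPa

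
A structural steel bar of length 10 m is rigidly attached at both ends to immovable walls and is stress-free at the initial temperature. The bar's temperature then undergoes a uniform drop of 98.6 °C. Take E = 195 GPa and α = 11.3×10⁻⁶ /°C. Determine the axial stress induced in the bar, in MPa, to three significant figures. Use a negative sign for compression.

Free thermal expansion αLΔT = 11.3e-6 · 10000 · -98.6 = -11.14 mm.
The walls impose strain ε = −(-11.14)/10000 = 1.1142e-03; σ = Eε = 195000 · 1.1142e-03 = 217.3 MPa.

217 MPa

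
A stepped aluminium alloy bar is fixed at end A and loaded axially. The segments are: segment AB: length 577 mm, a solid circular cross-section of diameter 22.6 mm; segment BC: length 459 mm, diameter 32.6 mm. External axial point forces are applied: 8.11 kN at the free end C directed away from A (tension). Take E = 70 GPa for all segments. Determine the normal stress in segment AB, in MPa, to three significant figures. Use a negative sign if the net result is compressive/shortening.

Internal axial forces (sectioning from the free end, tension +): N_BC = 8.11 kN, N_AB = 8.11 kN.
A_AB = 401.1 mm².
σ_AB = N_AB/A_AB = 8110/401.1 = 20.22 MPa.

20.2 MPa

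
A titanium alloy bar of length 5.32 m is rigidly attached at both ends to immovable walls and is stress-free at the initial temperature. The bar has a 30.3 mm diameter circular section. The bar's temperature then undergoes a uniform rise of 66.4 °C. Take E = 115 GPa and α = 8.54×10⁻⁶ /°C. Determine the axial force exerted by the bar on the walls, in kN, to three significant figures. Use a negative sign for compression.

Free thermal expansion αLΔT = 8.54e-6 · 5320 · 66.4 = 3.017 mm.
The walls impose strain ε = −(3.017)/5320 = -5.6706e-04; σ = Eε = 115000 · -5.6706e-04 = -65.21 MPa.
Wall reaction R = σ·A = -65.21·721.1 = -47020 N = -47.02 kN.

-47.0 kN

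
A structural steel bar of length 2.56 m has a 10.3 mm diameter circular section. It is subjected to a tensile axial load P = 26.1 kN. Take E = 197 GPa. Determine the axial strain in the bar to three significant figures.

A = 83.32 mm².
σ = N/A = 313.2 MPa; ε = σ/E = 313.2/197000 = 1.590e-03.

0.00159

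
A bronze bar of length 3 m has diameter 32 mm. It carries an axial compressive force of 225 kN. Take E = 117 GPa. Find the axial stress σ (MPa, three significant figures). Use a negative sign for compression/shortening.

-280 MPa

A = 804.2 mm².
σ = N/A = -225000/804.2 = -279.8 MPa.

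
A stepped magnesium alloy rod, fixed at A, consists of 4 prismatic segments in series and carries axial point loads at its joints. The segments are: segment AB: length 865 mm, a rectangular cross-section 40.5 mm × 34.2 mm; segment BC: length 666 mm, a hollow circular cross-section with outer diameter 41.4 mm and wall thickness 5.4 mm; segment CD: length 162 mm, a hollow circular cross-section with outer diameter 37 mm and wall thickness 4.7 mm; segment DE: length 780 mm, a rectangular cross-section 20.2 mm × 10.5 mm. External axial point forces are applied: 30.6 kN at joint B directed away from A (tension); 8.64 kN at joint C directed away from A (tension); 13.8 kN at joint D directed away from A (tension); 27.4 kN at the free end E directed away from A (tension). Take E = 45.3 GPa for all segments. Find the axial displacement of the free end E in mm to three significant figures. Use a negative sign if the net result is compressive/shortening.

4.84 mm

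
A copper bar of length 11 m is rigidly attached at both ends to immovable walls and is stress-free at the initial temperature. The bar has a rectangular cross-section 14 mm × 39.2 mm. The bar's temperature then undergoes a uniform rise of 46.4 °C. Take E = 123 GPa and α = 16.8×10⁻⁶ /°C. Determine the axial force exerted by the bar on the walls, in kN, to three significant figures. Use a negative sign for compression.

Free thermal expansion αLΔT = 16.8e-6 · 11000 · 46.4 = 8.575 mm.
The walls impose strain ε = −(8.575)/11000 = -7.7952e-04; σ = Eε = 123000 · -7.7952e-04 = -95.88 MPa.
Wall reaction R = σ·A = -95.88·548.8 = -52620 N = -52.62 kN.

-52.6 kN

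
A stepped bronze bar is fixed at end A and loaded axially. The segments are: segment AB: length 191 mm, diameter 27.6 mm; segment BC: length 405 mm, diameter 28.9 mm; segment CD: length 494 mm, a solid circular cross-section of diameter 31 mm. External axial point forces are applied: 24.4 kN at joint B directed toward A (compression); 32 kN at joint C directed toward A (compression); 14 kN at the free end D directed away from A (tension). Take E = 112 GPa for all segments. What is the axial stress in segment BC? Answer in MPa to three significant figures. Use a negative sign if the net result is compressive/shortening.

-27.4 MPa

Internal axial forces (sectioning from the free end, tension +): N_CD = 14 kN, N_BC = -18 kN, N_AB = -42.4 kN.
A_BC = 656 mm².
σ_BC = N_BC/A_BC = -18000/656 = -27.44 MPa.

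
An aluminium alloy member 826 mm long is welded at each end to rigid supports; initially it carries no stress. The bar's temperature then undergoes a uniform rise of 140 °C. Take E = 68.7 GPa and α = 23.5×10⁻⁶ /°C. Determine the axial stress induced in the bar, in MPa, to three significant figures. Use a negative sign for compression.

-226 MPa

Free thermal expansion αLΔT = 23.5e-6 · 826 · 140 = 2.718 mm.
The walls impose strain ε = −(2.718)/826 = -3.2900e-03; σ = Eε = 68700 · -3.2900e-03 = -226 MPa.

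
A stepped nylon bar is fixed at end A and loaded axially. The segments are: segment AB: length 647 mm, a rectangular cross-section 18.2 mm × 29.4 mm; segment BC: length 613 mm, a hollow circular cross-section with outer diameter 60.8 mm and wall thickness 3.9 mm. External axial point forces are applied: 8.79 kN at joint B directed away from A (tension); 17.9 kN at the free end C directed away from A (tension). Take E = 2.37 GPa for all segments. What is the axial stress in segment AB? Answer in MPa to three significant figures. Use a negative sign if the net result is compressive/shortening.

Internal axial forces (sectioning from the free end, tension +): N_BC = 17.9 kN, N_AB = 26.69 kN.
A_AB = 535.1 mm².
σ_AB = N_AB/A_AB = 26690/535.1 = 49.88 MPa.

49.9 MPa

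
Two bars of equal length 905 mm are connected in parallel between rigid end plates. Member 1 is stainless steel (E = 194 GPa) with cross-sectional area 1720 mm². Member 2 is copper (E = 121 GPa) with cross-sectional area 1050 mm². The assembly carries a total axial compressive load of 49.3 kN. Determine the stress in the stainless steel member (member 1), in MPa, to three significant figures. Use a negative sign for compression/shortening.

-20.8 MPa

Equal strain + equilibrium ⇒ each member carries load in proportion to AE: A₁E₁ = 333700000 N, A₂E₂ = 127000000 N, ΣAE = 460700000 N.
σ₁ = P·E₁/ΣAE = -49300·194000/460700000 = -20.76 MPa.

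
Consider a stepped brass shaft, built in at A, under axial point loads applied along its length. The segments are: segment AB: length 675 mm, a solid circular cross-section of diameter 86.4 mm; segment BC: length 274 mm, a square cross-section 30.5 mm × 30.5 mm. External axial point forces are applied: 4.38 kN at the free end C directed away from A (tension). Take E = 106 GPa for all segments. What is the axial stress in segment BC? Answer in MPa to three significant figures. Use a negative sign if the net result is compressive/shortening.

Internal axial forces (sectioning from the free end, tension +): N_BC = 4.38 kN, N_AB = 4.38 kN.
A_BC = 930.2 mm².
σ_BC = N_BC/A_BC = 4380/930.2 = 4.708 MPa.

4.71 MPa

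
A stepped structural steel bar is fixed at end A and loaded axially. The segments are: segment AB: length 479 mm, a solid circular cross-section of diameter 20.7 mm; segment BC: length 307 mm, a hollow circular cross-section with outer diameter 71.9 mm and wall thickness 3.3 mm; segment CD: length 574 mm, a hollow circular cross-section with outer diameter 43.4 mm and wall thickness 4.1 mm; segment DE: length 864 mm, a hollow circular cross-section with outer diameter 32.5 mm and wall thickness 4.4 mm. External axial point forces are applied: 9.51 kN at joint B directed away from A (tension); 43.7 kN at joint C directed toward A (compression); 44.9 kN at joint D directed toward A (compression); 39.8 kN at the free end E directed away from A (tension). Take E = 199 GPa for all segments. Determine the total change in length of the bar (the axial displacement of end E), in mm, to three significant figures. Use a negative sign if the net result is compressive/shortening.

0.0289 mm

Internal axial forces (sectioning from the free end, tension +): N_DE = 39.8 kN, N_CD = -5.1 kN, N_BC = -48.8 kN, N_AB = -39.29 kN.
A_AB = 336.5 mm².
A_BC = 711.2 mm².
A_CD = 506.2 mm².
A_DE = 388.4 mm².
δ_AB = -39290·479/(336.5·199000) = -0.281 mm
δ_BC = -48800·307/(711.2·199000) = -0.1059 mm
δ_CD = -5100·574/(506.2·199000) = -0.02906 mm
δ_DE = 39800·864/(388.4·199000) = 0.4449 mm
δ = Σδ_i = 0.02894 mm.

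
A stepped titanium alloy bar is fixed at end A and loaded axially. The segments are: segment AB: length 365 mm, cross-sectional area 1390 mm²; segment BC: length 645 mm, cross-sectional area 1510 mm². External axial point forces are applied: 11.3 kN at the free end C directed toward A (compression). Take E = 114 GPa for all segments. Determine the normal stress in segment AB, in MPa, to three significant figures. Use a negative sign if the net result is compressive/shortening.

Internal axial forces (sectioning from the free end, tension +): N_BC = -11.3 kN, N_AB = -11.3 kN.
σ_AB = N_AB/A_AB = -11300/1390 = -8.129 MPa.

-8.13 MPa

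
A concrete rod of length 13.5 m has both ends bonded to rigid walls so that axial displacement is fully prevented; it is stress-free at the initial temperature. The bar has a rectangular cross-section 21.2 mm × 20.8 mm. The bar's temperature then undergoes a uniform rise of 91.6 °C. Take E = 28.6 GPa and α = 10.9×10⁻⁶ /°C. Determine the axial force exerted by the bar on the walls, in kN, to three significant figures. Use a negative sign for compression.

Free thermal expansion αLΔT = 10.9e-6 · 13500 · 91.6 = 13.48 mm.
The walls impose strain ε = −(13.48)/13500 = -9.9844e-04; σ = Eε = 28600 · -9.9844e-04 = -28.56 MPa.
Wall reaction R = σ·A = -28.56·441 = -12590 N = -12.59 kN.

-12.6 kN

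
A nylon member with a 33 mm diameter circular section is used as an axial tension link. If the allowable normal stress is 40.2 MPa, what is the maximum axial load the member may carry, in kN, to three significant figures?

A = 855.3 mm².
P_max = σ_allow · A = 40.2 · 855.3 = 34380 N = 34.38 kN.

34.4 kN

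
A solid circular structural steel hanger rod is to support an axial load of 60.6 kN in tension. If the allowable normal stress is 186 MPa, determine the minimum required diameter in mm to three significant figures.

20.4 mm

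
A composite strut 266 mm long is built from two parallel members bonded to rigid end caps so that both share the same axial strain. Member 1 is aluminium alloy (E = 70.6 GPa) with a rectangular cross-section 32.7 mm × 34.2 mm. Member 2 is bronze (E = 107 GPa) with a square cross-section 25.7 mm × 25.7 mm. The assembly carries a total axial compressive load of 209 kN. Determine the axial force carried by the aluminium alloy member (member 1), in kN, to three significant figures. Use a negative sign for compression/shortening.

A_1 = 1118 mm².
A_2 = 660.5 mm².
Equal strain + equilibrium ⇒ each member carries load in proportion to AE: A₁E₁ = 78950000 N, A₂E₂ = 70670000 N, ΣAE = 149600000 N.
F₁ = P·A₁E₁/ΣAE = -209000·78950000/149600000 = -110300 N.

-110 kN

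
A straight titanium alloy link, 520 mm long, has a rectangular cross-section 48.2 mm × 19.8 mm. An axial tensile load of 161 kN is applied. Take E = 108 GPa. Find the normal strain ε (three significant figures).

0.00156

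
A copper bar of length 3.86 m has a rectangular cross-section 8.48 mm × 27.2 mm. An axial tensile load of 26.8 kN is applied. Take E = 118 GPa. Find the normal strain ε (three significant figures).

A = 230.7 mm².
σ = N/A = 116.2 MPa; ε = σ/E = 116.2/118000 = 9.847e-04.

9.85e-04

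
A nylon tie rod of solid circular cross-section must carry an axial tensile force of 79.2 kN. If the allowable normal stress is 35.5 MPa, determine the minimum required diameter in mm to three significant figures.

53.3 mm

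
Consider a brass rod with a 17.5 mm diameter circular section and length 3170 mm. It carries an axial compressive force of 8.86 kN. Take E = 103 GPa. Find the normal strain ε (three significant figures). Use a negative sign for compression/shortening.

-3.58e-04

A = 240.5 mm².
σ = N/A = -36.84 MPa; ε = σ/E = -36.84/103000 = -3.576e-04.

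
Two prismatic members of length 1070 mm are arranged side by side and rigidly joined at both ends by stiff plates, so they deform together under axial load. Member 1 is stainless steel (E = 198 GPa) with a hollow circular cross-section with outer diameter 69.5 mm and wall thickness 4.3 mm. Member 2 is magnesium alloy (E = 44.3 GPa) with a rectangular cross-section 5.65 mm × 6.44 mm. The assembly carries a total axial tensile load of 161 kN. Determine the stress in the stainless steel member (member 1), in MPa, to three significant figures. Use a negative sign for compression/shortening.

A_1 = 880.8 mm².
A_2 = 36.39 mm².
Equal strain + equilibrium ⇒ each member carries load in proportion to AE: A₁E₁ = 174400000 N, A₂E₂ = 1612000 N, ΣAE = 176000000 N.
σ₁ = P·E₁/ΣAE = 161000·198000/176000000 = 181.1 MPa.

181 MPa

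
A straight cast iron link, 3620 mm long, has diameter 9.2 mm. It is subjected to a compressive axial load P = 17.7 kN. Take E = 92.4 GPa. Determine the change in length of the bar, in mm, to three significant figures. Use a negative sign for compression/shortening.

-10.4 mm

A = 66.48 mm².
δ_mech = NL/(AE) = -17700·3620/(66.48·92400) = -10.43 mm.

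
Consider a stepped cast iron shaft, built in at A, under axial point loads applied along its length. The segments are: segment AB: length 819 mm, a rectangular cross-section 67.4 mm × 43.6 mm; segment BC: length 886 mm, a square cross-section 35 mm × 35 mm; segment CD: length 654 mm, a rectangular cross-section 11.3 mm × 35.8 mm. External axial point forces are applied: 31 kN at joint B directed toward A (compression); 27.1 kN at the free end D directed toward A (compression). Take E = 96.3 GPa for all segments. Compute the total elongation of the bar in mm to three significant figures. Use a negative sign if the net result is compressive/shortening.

Internal axial forces (sectioning from the free end, tension +): N_CD = -27.1 kN, N_BC = -27.1 kN, N_AB = -58.1 kN.
A_AB = 2939 mm².
A_BC = 1225 mm².
A_CD = 404.5 mm².
δ_AB = -58100·819/(2939·96300) = -0.1681 mm
δ_BC = -27100·886/(1225·96300) = -0.2035 mm
δ_CD = -27100·654/(404.5·96300) = -0.4549 mm
δ = Σδ_i = -0.8266 mm.

-0.827 mm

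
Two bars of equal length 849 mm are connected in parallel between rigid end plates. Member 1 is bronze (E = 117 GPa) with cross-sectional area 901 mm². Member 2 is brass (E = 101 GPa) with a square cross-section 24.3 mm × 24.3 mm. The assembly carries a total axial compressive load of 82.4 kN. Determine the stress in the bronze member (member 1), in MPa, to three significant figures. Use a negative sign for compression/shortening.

-58.4 MPa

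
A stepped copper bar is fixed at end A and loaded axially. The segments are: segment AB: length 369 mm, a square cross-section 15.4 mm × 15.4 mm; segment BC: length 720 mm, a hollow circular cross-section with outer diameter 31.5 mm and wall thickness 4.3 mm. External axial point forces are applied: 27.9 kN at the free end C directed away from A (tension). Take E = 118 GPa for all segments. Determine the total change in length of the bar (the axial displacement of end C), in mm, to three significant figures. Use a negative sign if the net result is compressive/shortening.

Internal axial forces (sectioning from the free end, tension +): N_BC = 27.9 kN, N_AB = 27.9 kN.
A_AB = 237.2 mm².
A_BC = 367.4 mm².
δ_AB = 27900·369/(237.2·118000) = 0.3679 mm
δ_BC = 27900·720/(367.4·118000) = 0.4633 mm
δ = Σδ_i = 0.8312 mm.

0.831 mm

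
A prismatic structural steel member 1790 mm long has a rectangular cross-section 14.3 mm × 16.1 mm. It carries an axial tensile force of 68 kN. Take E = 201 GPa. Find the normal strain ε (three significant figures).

0.00147

A = 230.2 mm².
σ = N/A = 295.4 MPa; ε = σ/E = 295.4/201000 = 1.469e-03.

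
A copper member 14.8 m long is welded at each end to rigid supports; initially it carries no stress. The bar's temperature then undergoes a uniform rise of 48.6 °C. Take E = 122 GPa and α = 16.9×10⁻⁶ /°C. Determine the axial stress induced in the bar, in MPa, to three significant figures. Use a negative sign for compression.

Free thermal expansion αLΔT = 16.9e-6 · 14800 · 48.6 = 12.16 mm.
The walls impose strain ε = −(12.16)/14800 = -8.2134e-04; σ = Eε = 122000 · -8.2134e-04 = -100.2 MPa.

-100 MPa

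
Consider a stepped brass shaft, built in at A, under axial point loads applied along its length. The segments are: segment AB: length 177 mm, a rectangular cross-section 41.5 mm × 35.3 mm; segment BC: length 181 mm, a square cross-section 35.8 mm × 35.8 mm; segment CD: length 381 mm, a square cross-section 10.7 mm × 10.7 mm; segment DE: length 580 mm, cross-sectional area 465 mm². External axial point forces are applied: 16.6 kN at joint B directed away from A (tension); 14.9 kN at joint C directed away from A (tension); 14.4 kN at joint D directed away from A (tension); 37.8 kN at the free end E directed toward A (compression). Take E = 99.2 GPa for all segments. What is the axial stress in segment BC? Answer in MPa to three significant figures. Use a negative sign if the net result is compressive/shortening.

-6.63 MPa

Internal axial forces (sectioning from the free end, tension +): N_DE = -37.8 kN, N_CD = -23.4 kN, N_BC = -8.5 kN, N_AB = 8.1 kN.
A_BC = 1282 mm².
σ_BC = N_BC/A_BC = -8500/1282 = -6.632 MPa.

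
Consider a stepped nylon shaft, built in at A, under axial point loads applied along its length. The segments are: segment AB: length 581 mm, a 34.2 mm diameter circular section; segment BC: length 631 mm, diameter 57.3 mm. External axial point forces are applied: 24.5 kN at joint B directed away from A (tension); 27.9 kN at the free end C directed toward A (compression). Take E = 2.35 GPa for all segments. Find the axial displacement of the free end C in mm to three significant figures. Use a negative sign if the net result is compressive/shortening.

Internal axial forces (sectioning from the free end, tension +): N_BC = -27.9 kN, N_AB = -3.4 kN.
A_AB = 918.6 mm².
A_BC = 2579 mm².
δ_AB = -3400·581/(918.6·2350) = -0.9151 mm
δ_BC = -27900·631/(2579·2350) = -2.905 mm
δ = Σδ_i = -3.82 mm.

-3.82 mm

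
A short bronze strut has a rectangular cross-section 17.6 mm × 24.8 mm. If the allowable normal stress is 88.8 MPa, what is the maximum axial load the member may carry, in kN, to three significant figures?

A = 436.5 mm².
P_max = σ_allow · A = 88.8 · 436.5 = 38760 N = 38.76 kN.

38.8 kN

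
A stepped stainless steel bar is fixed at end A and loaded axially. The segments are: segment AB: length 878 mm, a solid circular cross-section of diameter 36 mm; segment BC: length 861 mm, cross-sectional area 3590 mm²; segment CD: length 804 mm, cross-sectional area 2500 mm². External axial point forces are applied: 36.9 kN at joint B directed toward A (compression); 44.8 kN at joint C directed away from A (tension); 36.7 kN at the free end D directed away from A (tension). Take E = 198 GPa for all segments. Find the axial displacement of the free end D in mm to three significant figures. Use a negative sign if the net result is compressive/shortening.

0.353 mm

Internal axial forces (sectioning from the free end, tension +): N_CD = 36.7 kN, N_BC = 81.5 kN, N_AB = 44.6 kN.
A_AB = 1018 mm².
δ_AB = 44600·878/(1018·198000) = 0.1943 mm
δ_BC = 81500·861/(3590·198000) = 0.09872 mm
δ_CD = 36700·804/(2500·198000) = 0.05961 mm
δ = Σδ_i = 0.3526 mm.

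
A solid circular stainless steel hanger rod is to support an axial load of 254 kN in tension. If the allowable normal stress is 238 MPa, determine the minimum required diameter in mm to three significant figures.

Required area A ≥ P/σ_allow = 254000/238 = 1067 mm².
For a solid circular section, d ≥ √(4A/π) = 36.86 mm.

36.9 mm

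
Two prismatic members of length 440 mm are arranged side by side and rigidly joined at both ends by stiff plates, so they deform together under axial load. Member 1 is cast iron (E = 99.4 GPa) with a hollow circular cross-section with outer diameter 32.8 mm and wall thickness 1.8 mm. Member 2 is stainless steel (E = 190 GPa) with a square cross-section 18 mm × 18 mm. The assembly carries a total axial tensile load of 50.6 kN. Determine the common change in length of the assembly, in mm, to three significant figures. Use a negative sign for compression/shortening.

A_1 = 175.3 mm².
A_2 = 324 mm².
Equal strain + equilibrium ⇒ each member carries load in proportion to AE: A₁E₁ = 17420000 N, A₂E₂ = 61560000 N, ΣAE = 78980000 N.
δ = PL/ΣAE = 50600·440/78980000 = 0.2819 mm.

0.282 mm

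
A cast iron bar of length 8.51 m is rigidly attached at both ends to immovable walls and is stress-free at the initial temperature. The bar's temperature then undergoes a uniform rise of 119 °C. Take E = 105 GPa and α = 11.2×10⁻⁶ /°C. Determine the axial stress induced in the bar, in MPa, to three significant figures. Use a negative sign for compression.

-140 MPa

Free thermal expansion αLΔT = 11.2e-6 · 8510 · 119 = 11.34 mm.
The walls impose strain ε = −(11.34)/8510 = -1.3328e-03; σ = Eε = 105000 · -1.3328e-03 = -139.9 MPa.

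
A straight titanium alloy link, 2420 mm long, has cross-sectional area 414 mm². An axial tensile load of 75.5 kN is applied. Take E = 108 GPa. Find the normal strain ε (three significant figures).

0.00169

σ = N/A = 182.4 MPa; ε = σ/E = 182.4/108000 = 1.689e-03.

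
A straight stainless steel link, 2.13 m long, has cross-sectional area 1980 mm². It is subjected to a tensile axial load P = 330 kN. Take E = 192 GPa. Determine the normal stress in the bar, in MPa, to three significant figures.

σ = N/A = 330000/1980 = 166.7 MPa.

167 MPa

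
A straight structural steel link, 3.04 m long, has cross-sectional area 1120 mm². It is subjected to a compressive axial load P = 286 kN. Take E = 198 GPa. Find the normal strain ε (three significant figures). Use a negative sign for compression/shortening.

σ = N/A = -255.4 MPa; ε = σ/E = -255.4/198000 = -1.290e-03.

-0.00129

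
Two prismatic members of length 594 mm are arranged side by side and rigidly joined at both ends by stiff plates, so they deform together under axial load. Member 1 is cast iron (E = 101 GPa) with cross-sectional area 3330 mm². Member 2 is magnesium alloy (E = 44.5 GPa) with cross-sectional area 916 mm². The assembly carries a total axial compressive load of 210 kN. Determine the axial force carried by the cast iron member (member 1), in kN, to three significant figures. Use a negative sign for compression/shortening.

Equal strain + equilibrium ⇒ each member carries load in proportion to AE: A₁E₁ = 336300000 N, A₂E₂ = 40760000 N, ΣAE = 377100000 N.
F₁ = P·A₁E₁/ΣAE = -210000·336300000/377100000 = -187300 N.

-187 kN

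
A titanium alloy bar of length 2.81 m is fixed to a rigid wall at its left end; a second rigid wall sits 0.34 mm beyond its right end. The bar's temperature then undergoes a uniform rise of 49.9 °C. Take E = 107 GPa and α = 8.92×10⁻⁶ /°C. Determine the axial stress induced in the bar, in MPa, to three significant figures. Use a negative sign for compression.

-34.7 MPa

Free thermal expansion αLΔT = 8.92e-6 · 2810 · 49.9 = 1.251 mm.
The walls engage after the gap closes; constrained expansion = 1.251 − 0.34 = 0.9108 mm.
The walls impose strain ε = −(0.9108)/2810 = -3.2411e-04; σ = Eε = 107000 · -3.2411e-04 = -34.68 MPa.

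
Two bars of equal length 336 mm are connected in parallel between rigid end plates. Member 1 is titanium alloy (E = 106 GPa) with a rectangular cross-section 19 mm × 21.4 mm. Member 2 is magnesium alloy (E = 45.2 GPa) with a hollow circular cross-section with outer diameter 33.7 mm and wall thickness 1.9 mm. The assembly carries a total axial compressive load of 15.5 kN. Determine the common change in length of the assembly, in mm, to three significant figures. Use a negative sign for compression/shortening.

A_1 = 406.6 mm².
A_2 = 189.8 mm².
Equal strain + equilibrium ⇒ each member carries load in proportion to AE: A₁E₁ = 43100000 N, A₂E₂ = 8580000 N, ΣAE = 51680000 N.
δ = PL/ΣAE = -15500·336/51680000 = -0.1008 mm.

-0.101 mm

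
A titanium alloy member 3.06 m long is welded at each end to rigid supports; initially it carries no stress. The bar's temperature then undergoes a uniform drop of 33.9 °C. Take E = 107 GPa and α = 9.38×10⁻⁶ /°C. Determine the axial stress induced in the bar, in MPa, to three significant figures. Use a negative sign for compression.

Free thermal expansion αLΔT = 9.38e-6 · 3060 · -33.9 = -0.973 mm.
The walls impose strain ε = −(-0.973)/3060 = 3.1798e-04; σ = Eε = 107000 · 3.1798e-04 = 34.02 MPa.

34.0 MPa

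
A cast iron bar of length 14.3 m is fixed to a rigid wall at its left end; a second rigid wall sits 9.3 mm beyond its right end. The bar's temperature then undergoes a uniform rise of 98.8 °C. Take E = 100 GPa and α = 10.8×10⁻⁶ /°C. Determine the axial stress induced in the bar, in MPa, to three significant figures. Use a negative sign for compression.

-41.7 MPa

Free thermal expansion αLΔT = 10.8e-6 · 14300 · 98.8 = 15.26 mm.
The walls engage after the gap closes; constrained expansion = 15.26 − 9.3 = 5.959 mm.
The walls impose strain ε = −(5.959)/14300 = -4.1669e-04; σ = Eε = 100000 · -4.1669e-04 = -41.67 MPa.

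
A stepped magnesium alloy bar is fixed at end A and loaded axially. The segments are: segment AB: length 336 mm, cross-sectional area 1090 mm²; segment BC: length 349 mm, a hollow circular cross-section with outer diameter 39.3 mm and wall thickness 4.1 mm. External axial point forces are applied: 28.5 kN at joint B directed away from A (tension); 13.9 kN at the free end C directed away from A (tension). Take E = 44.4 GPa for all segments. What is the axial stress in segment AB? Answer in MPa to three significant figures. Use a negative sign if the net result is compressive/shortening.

38.9 MPa

Internal axial forces (sectioning from the free end, tension +): N_BC = 13.9 kN, N_AB = 42.4 kN.
σ_AB = N_AB/A_AB = 42400/1090 = 38.9 MPa.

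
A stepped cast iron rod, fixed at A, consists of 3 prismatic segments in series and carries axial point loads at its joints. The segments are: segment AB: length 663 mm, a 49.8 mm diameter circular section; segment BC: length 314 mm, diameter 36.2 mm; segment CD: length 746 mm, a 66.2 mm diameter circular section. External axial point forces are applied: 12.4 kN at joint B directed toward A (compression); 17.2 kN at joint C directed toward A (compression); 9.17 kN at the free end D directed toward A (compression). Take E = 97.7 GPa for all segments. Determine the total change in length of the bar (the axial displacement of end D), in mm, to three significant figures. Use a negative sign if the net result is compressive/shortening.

-0.238 mm

Internal axial forces (sectioning from the free end, tension +): N_CD = -9.17 kN, N_BC = -26.37 kN, N_AB = -38.77 kN.
A_AB = 1948 mm².
A_BC = 1029 mm².
A_CD = 3442 mm².
δ_AB = -38770·663/(1948·97700) = -0.1351 mm
δ_BC = -26370·314/(1029·97700) = -0.08235 mm
δ_CD = -9170·746/(3442·97700) = -0.02034 mm
δ = Σδ_i = -0.2378 mm.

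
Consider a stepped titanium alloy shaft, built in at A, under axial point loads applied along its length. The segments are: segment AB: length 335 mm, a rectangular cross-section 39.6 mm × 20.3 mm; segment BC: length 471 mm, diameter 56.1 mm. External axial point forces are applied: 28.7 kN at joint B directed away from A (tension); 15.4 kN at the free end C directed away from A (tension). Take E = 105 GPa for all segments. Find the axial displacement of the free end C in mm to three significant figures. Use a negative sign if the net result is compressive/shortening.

0.203 mm

Internal axial forces (sectioning from the free end, tension +): N_BC = 15.4 kN, N_AB = 44.1 kN.
A_AB = 803.9 mm².
A_BC = 2472 mm².
δ_AB = 44100·335/(803.9·105000) = 0.175 mm
δ_BC = 15400·471/(2472·105000) = 0.02795 mm
δ = Σδ_i = 0.203 mm.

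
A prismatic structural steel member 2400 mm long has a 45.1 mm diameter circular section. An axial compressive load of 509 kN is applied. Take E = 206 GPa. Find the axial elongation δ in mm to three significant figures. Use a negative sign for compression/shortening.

-3.71 mm

A = 1598 mm².
δ_mech = NL/(AE) = -509000·2400/(1598·206000) = -3.712 mm.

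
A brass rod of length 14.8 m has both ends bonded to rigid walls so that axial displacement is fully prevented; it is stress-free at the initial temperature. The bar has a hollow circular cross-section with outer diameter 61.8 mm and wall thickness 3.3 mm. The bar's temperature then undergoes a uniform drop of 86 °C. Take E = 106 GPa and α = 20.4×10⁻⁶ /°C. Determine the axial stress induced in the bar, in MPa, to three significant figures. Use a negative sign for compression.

186 MPa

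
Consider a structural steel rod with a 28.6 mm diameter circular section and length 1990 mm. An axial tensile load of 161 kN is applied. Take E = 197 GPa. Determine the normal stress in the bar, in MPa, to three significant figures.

A = 642.4 mm².
σ = N/A = 161000/642.4 = 250.6 MPa.

251 MPa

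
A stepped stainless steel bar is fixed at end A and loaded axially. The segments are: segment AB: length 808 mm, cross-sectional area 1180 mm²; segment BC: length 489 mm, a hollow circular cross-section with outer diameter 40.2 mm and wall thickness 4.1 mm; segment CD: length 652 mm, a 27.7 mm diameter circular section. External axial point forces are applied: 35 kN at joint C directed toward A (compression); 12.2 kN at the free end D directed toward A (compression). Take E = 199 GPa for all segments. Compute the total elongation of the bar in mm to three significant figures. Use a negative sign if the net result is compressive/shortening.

Internal axial forces (sectioning from the free end, tension +): N_CD = -12.2 kN, N_BC = -47.2 kN, N_AB = -47.2 kN.
A_BC = 465 mm².
A_CD = 602.6 mm².
δ_AB = -47200·808/(1180·199000) = -0.1624 mm
δ_BC = -47200·489/(465·199000) = -0.2494 mm
δ_CD = -12200·652/(602.6·199000) = -0.06633 mm
δ = Σδ_i = -0.4782 mm.

-0.478 mm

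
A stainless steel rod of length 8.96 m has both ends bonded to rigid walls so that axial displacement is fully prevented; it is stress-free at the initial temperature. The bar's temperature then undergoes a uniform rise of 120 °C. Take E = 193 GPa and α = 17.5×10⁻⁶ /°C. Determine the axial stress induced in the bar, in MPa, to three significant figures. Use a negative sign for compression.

Free thermal expansion αLΔT = 17.5e-6 · 8960 · 120 = 18.82 mm.
The walls impose strain ε = −(18.82)/8960 = -2.1000e-03; σ = Eε = 193000 · -2.1000e-03 = -405.3 MPa.

-405 MPa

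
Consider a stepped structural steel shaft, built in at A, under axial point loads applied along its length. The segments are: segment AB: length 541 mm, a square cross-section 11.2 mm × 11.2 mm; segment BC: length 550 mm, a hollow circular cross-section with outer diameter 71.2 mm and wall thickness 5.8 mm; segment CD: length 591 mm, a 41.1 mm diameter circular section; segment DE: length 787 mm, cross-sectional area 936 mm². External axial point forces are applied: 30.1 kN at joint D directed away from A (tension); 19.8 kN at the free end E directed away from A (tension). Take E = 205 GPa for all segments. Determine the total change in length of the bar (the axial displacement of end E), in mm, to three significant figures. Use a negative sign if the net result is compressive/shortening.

1.35 mm

Internal axial forces (sectioning from the free end, tension +): N_DE = 19.8 kN, N_CD = 49.9 kN, N_BC = 49.9 kN, N_AB = 49.9 kN.
A_AB = 125.4 mm².
A_BC = 1192 mm².
A_CD = 1327 mm².
δ_AB = 49900·541/(125.4·205000) = 1.05 mm
δ_BC = 49900·550/(1192·205000) = 0.1123 mm
δ_CD = 49900·591/(1327·205000) = 0.1084 mm
δ_DE = 19800·787/(936·205000) = 0.08121 mm
δ = Σδ_i = 1.352 mm.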